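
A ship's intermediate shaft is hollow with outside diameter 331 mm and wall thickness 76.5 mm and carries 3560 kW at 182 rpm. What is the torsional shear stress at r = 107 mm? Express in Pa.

1.85e7 Pa

ω = 2π·182/60 = 19.06 rad/s, so T = P/ω = 3560×10³ / 19.06 = 186800 N·m.
J = π(d_o⁴ − d_i⁴)/32 = π(0.331⁴ − 0.178⁴)/32 = 1.080×10^-3 m⁴.
Shear stress varies linearly with radius: τ = T·r/J = 186800 × 0.107 / 1.080×10^-3 = 1.851×10^7 Pa.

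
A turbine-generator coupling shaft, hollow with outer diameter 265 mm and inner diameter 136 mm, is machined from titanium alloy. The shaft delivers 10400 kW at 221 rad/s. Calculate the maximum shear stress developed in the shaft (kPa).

ω = 221 rad/s, so T = P/ω = 10400×10³ / 221.0 = 47060 N·m.
J = π(d_o⁴ − d_i⁴)/32 = π(0.265⁴ − 0.136⁴)/32 = 4.506×10^-4 m⁴.
τ_max = T·r/J = 47060 × 0.133 / 4.506×10^-4 = 1.384×10^7 Pa.

13800 kPa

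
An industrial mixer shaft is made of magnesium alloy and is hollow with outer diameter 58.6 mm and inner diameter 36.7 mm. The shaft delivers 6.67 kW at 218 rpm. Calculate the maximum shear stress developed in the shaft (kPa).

8740 kPa

ω = 2π·218/60 = 22.83 rad/s, so T = P/ω = 6.67×10³ / 22.83 = 292.2 N·m.
J = π(d_o⁴ − d_i⁴)/32 = π(0.0586⁴ − 0.0367⁴)/32 = 9.796×10^-7 m⁴.
τ_max = T·r/J = 292.2 × 0.0293 / 9.796×10^-7 = 8.739×10^6 Pa.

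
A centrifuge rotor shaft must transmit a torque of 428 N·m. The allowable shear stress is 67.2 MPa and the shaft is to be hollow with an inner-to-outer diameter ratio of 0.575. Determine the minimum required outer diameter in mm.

33.1 mm

For a hollow shaft with d_i/d_o = 0.575: τ_max = 16T/(π d_o³ (1−k⁴)), so d_o = [16T/(π τ_allow (1−k⁴))]^(1/3) = [16·428.0/(π·6.72×10^7·0.8907)]^(1/3) = 0.03315 m.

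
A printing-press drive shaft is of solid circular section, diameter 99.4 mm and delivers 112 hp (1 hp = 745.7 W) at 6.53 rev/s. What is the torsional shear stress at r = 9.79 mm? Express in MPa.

ω = 2π·6.53 = 41.03 rad/s, so T = P/ω = 112×745.7 / 41.03 = 2036 N·m.
J = πd⁴/32 = π(0.0994)⁴/32 = 9.584×10^-6 m⁴.
Shear stress varies linearly with radius: τ = T·r/J = 2036 × 0.00979 / 9.584×10^-6 = 2.079×10^6 Pa.

2.08 MPa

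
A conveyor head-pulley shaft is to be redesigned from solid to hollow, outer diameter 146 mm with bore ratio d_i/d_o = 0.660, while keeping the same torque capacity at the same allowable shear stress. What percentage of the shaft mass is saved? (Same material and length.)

35.1 %

Equal τ_max and T ⇒ the solid shaft needs d_s³ = d_o³(1−k⁴), so d_s = 146·(1−0.660⁴)^(1/3) = 136.1 mm.
Area ratio A_h/A_s = d_o²(1−k²)/d_s² = (1−k²)/(1−k⁴)^(2/3) = 0.6494.
Mass saving = 1 − 0.6494 = 35.1 %.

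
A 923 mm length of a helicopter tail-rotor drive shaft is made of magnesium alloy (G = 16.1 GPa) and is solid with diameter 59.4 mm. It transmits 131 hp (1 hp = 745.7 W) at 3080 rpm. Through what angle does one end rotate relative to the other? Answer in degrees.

0.814°

ω = 2π·3080/60 = 322.5 rad/s, so T = P/ω = 131×745.7 / 322.5 = 302.9 N·m.
J = πd⁴/32 = π(0.0594)⁴/32 = 1.222×10^-6 m⁴.
θ = T·L/(G·J) = 302.9 × 0.923 / (16.1×10⁹ × 1.222×10^-6) = 0.01421 rad.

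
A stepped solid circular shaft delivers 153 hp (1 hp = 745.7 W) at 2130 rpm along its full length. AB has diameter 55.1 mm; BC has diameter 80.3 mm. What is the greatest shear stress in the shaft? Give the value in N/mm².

ω = 2π·2130/60 = 223.1 rad/s, so T = P/ω = 153×745.7 / 223.1 = 511.5 N·m.
Under the same torque, τ_max = 16T/(πd³) is largest where d is smallest — segment AB (d = 55.1 mm).
τ_max = 16·511.5/(π·(0.0551)³) = 1.557×10^7 Pa.

15.6 N/mm²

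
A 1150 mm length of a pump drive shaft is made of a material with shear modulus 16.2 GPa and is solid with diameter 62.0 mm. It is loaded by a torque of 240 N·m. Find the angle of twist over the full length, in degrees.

0.673°

J = πd⁴/32 = π(0.0620)⁴/32 = 1.451×10^-6 m⁴.
θ = T·L/(G·J) = 240.0 × 1.15 / (16.2×10⁹ × 1.451×10^-6) = 0.01174 rad.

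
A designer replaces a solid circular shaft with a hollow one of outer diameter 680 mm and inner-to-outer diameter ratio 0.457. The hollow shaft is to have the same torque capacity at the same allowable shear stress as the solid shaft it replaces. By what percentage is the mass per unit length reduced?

18.5 %

Equal τ_max and T ⇒ the solid shaft needs d_s³ = d_o³(1−k⁴), so d_s = 680·(1−0.457⁴)^(1/3) = 670.0 mm.
Area ratio A_h/A_s = d_o²(1−k²)/d_s² = (1−k²)/(1−k⁴)^(2/3) = 0.8150.
Mass saving = 1 − 0.8150 = 18.5 %.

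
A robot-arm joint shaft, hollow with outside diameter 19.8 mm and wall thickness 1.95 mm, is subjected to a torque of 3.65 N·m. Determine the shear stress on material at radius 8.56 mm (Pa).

3.54e6 Pa

J = π(d_o⁴ − d_i⁴)/32 = π(0.0198⁴ − 0.0159⁴)/32 = 8.814×10^-9 m⁴.
Shear stress varies linearly with radius: τ = T·r/J = 3.650 × 0.00856 / 8.814×10^-9 = 3.545×10^6 Pa.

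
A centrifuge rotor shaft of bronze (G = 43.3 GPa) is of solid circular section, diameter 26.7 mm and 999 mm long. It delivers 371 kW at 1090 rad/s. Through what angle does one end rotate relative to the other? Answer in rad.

0.157 rad

ω = 1090 rad/s, so T = P/ω = 371×10³ / 1090 = 340.4 N·m.
J = πd⁴/32 = π(0.0267)⁴/32 = 4.989×10^-8 m⁴.
θ = T·L/(G·J) = 340.4 × 0.999 / (43.3×10⁹ × 4.989×10^-8) = 0.1574 rad.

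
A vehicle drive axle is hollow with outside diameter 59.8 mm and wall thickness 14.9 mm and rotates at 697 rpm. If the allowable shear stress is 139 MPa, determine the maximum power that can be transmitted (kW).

399 kW

J = π(d_o⁴ − d_i⁴)/32 = π(0.0598⁴ − 0.0300⁴)/32 = 1.176×10^-6 m⁴.
T_max = τ_allow·J/r = 1.39×10^8 × 1.176×10^-6 / 0.0299 = 5467 N·m.
ω = 2π·697/60 = 72.99 rad/s, so P_max = T_max·ω = 3.990×10^5 W.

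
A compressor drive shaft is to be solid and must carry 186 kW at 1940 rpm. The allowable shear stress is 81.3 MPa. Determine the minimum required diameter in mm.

ω = 2π·1940/60 = 203.2 rad/s, so T = P/ω = 186×10³ / 203.2 = 915.6 N·m.
For a solid shaft τ_max = 16T/(πd³), so d = (16T/(π τ_allow))^(1/3) = (16·915.6/(π·8.13×10^7))^(1/3) = 0.03856 m.

38.6 mm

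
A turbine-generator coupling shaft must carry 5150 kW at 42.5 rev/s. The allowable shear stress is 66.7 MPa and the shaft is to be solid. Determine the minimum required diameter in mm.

ω = 2π·42.5 = 267.0 rad/s, so T = P/ω = 5150×10³ / 267.0 = 19290 N·m.
For a solid shaft τ_max = 16T/(πd³), so d = (16T/(π τ_allow))^(1/3) = (16·19290/(π·6.67×10^7))^(1/3) = 0.1138 m.

114 mm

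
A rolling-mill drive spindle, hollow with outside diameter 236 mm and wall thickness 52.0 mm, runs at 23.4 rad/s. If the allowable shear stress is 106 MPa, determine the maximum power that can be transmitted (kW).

5780 kW

J = π(d_o⁴ − d_i⁴)/32 = π(0.236⁴ − 0.132⁴)/32 = 2.747×10^-4 m⁴.
T_max = τ_allow·J/r = 1.06×10^8 × 2.747×10^-4 / 0.118 = 246800 N·m.
ω = 23.4 rad/s, so P_max = T_max·ω = 5.775×10^6 W.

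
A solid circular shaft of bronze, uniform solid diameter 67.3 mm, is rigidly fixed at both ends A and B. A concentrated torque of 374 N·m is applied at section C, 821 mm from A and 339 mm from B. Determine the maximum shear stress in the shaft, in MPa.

4.42 MPa

With uniform GJ and both ends fixed, compatibility θ_AC = θ_CB gives T_A·a = T_B·b, together with T_A + T_B = T₀.
T_A = T₀·b/(a+b) = 374.0·339/1160 = 109.3 N·m; T_B = 264.7 N·m.
τ in each portion: τ_AC = 1.83×10^6 Pa, τ_CB = 4.42×10^6 Pa; maximum is in CB.
τ_max = T_CB·r/J = 264.7·0.0336/2.01×10^-6 = 4.423×10^6 Pa.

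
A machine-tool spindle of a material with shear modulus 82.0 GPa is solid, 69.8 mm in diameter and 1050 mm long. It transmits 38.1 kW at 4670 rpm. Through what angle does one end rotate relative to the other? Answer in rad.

ω = 2π·4670/60 = 489.0 rad/s, so T = P/ω = 38.1×10³ / 489.0 = 77.91 N·m.
J = πd⁴/32 = π(0.0698)⁴/32 = 2.330×10^-6 m⁴.
θ = T·L/(G·J) = 77.91 × 1.05 / (82.0×10⁹ × 2.330×10^-6) = 4.281×10^-4 rad.

4.28e-4 rad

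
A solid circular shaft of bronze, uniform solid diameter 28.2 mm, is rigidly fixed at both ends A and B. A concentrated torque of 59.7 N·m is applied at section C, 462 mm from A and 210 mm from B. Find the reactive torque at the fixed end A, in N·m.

With uniform GJ and both ends fixed, compatibility θ_AC = θ_CB gives T_A·a = T_B·b, together with T_A + T_B = T₀.
T_A = T₀·b/(a+b) = 59.70·210/672.0 = 18.66 N·m; T_B = 41.04 N·m.

18.7 N·m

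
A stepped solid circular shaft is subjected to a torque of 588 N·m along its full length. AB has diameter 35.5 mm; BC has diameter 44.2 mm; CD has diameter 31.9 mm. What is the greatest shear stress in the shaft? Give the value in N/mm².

92.3 N/mm²

Under the same torque, τ_max = 16T/(πd³) is largest where d is smallest — segment CD (d = 31.9 mm).
τ_max = 16·588.0/(π·(0.0319)³) = 9.225×10^7 Pa.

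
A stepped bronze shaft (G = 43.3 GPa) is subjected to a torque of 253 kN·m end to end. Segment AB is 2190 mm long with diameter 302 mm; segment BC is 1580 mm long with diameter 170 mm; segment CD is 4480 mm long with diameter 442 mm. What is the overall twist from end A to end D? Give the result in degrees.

7.75°

J_AB = π(0.302)⁴/32 = 8.17×10^-4 m⁴; J_BC = π(0.170)⁴/32 = 8.20×10^-5 m⁴; J_CD = π(0.442)⁴/32 = 3.75×10^-3 m⁴.
θ = (T/G)·Σ L_i/J_i = (253000/43.3×10⁹)·(2.19/8.17×10^-4 + 1.58/8.20×10^-5 + 4.48/3.75×10^-3) = 0.1352 rad.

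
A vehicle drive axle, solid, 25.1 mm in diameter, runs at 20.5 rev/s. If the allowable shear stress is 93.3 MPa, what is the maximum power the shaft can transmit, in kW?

J = πd⁴/32 = π(0.0251)⁴/32 = 3.897×10^-8 m⁴.
T_max = τ_allow·J/r = 9.33×10^7 × 3.897×10^-8 / 0.0126 = 289.7 N·m.
ω = 2π·20.5 = 128.8 rad/s, so P_max = T_max·ω = 3.731×10^4 W.

37.3 kW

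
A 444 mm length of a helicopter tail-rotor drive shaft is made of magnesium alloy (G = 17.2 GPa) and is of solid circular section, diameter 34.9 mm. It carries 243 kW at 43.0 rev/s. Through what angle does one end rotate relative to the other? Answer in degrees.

ω = 2π·43.0 = 270.2 rad/s, so T = P/ω = 243×10³ / 270.2 = 899.4 N·m.
J = πd⁴/32 = π(0.0349)⁴/32 = 1.456×10^-7 m⁴.
θ = T·L/(G·J) = 899.4 × 0.444 / (17.2×10⁹ × 1.456×10^-7) = 0.1594 rad.

9.13°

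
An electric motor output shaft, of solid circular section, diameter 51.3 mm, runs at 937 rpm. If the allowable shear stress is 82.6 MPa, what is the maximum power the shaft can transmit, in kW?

J = πd⁴/32 = π(0.0513)⁴/32 = 6.799×10^-7 m⁴.
T_max = τ_allow·J/r = 8.26×10^7 × 6.799×10^-7 / 0.0256 = 2190 N·m.
ω = 2π·937/60 = 98.12 rad/s, so P_max = T_max·ω = 2.148×10^5 W.

215 kW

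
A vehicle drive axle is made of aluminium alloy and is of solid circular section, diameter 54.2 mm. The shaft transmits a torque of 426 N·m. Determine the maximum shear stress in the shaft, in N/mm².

13.6 N/mm²

J = πd⁴/32 = π(0.0542)⁴/32 = 8.472×10^-7 m⁴.
τ_max = T·r/J = 426.0 × 0.0271 / 8.472×10^-7 = 1.363×10^7 Pa.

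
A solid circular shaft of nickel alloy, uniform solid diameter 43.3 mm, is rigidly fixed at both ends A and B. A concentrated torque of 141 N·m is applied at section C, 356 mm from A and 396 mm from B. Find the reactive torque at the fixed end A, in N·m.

74.2 N·m

With uniform GJ and both ends fixed, compatibility θ_AC = θ_CB gives T_A·a = T_B·b, together with T_A + T_B = T₀.
T_A = T₀·b/(a+b) = 141.0·396/752.0 = 74.25 N·m; T_B = 66.75 N·m.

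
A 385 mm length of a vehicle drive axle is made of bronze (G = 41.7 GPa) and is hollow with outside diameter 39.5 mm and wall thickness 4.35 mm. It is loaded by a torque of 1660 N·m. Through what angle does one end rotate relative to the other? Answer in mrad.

102 mrad

J = π(d_o⁴ − d_i⁴)/32 = π(0.0395⁴ − 0.0308⁴)/32 = 1.506×10^-7 m⁴.
θ = T·L/(G·J) = 1660 × 0.385 / (41.7×10⁹ × 1.506×10^-7) = 0.1017 rad.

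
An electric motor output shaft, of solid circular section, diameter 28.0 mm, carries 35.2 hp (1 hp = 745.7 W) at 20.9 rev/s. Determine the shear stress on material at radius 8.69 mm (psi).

ω = 2π·20.9 = 131.3 rad/s, so T = P/ω = 35.2×745.7 / 131.3 = 199.9 N·m.
J = πd⁴/32 = π(0.0280)⁴/32 = 6.034×10^-8 m⁴.
Shear stress varies linearly with radius: τ = T·r/J = 199.9 × 0.00869 / 6.034×10^-8 = 2.879×10^7 Pa.

4170 psi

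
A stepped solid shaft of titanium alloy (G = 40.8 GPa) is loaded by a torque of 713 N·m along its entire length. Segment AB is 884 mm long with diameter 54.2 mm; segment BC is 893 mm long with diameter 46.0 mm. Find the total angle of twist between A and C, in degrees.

3.08°

J_AB = π(0.0542)⁴/32 = 8.47×10^-7 m⁴; J_BC = π(0.0460)⁴/32 = 4.40×10^-7 m⁴.
θ = (T/G)·Σ L_i/J_i = (713.0/40.8×10⁹)·(0.884/8.47×10^-7 + 0.893/4.40×10^-7) = 0.05374 rad.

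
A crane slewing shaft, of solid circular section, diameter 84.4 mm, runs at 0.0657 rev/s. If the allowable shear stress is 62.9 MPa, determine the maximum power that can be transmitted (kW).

3.07 kW

J = πd⁴/32 = π(0.0844)⁴/32 = 4.982×10^-6 m⁴.
T_max = τ_allow·J/r = 6.29×10^7 × 4.982×10^-6 / 0.0422 = 7425 N·m.
ω = 2π·0.0657 = 0.4128 rad/s, so P_max = T_max·ω = 3065 W.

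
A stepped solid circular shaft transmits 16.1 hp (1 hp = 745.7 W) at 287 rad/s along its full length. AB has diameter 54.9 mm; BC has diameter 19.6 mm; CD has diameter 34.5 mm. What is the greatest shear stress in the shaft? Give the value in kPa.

28300 kPa

ω = 287 rad/s, so T = P/ω = 16.1×745.7 / 287.0 = 41.83 N·m.
Under the same torque, τ_max = 16T/(πd³) is largest where d is smallest — segment BC (d = 19.6 mm).
τ_max = 16·41.83/(π·(0.0196)³) = 2.830×10^7 Pa.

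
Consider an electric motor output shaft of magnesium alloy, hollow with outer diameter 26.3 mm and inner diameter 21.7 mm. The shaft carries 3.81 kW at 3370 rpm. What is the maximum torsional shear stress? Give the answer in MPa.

5.63 MPa

ω = 2π·3370/60 = 352.9 rad/s, so T = P/ω = 3.81×10³ / 352.9 = 10.80 N·m.
J = π(d_o⁴ − d_i⁴)/32 = π(0.0263⁴ − 0.0217⁴)/32 = 2.520×10^-8 m⁴.
τ_max = T·r/J = 10.80 × 0.0132 / 2.520×10^-8 = 5.633×10^6 Pa.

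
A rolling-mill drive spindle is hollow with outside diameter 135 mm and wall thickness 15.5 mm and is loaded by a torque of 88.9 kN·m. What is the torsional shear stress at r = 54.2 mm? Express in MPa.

J = π(d_o⁴ − d_i⁴)/32 = π(0.135⁴ − 0.104⁴)/32 = 2.112×10^-5 m⁴.
Shear stress varies linearly with radius: τ = T·r/J = 88900 × 0.0542 / 2.112×10^-5 = 2.281×10^8 Pa.

228 MPa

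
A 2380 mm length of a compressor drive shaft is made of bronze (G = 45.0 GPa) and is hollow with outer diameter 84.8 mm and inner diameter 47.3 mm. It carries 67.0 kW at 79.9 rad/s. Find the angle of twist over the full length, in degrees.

0.554°

ω = 79.9 rad/s, so T = P/ω = 67.0×10³ / 79.90 = 838.5 N·m.
J = π(d_o⁴ − d_i⁴)/32 = π(0.0848⁴ − 0.0473⁴)/32 = 4.585×10^-6 m⁴.
θ = T·L/(G·J) = 838.5 × 2.38 / (45.0×10⁹ × 4.585×10^-6) = 9.672×10^-3 rad.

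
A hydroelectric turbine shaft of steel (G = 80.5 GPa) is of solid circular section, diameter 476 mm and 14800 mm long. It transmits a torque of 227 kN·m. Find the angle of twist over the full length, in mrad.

8.28 mrad

J = πd⁴/32 = π(0.476)⁴/32 = 5.040×10^-3 m⁴.
θ = T·L/(G·J) = 227000 × 14.8 / (80.5×10⁹ × 5.040×10^-3) = 8.281×10^-3 rad.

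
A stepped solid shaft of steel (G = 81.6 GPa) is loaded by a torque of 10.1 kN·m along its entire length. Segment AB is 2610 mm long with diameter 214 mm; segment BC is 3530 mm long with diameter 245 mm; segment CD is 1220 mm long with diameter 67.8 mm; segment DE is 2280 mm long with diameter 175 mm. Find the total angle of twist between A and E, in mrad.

78.7 mrad

J_AB = π(0.214)⁴/32 = 2.06×10^-4 m⁴; J_BC = π(0.245)⁴/32 = 3.54×10^-4 m⁴; J_CD = π(0.0678)⁴/32 = 2.07×10^-6 m⁴; J_DE = π(0.175)⁴/32 = 9.21×10^-5 m⁴.
θ = (T/G)·Σ L_i/J_i = (10100/81.6×10⁹)·(2.61/2.06×10^-4 + 3.53/3.54×10^-4 + 1.22/2.07×10^-6 + 2.28/9.21×10^-5) = 0.07866 rad.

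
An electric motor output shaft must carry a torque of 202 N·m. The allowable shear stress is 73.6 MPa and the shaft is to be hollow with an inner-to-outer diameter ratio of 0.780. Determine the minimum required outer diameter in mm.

28.1 mm

For a hollow shaft with d_i/d_o = 0.780: τ_max = 16T/(π d_o³ (1−k⁴)), so d_o = [16T/(π τ_allow (1−k⁴))]^(1/3) = [16·202.0/(π·7.36×10^7·0.6298)]^(1/3) = 0.02810 m.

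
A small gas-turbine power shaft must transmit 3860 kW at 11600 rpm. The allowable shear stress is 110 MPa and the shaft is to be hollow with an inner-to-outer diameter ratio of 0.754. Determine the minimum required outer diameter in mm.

60.1 mm

ω = 2π·11600/60 = 1215 rad/s, so T = P/ω = 3860×10³ / 1215 = 3178 N·m.
For a hollow shaft with d_i/d_o = 0.754: τ_max = 16T/(π d_o³ (1−k⁴)), so d_o = [16T/(π τ_allow (1−k⁴))]^(1/3) = [16·3178/(π·1.10×10^8·0.6768)]^(1/3) = 0.06013 m.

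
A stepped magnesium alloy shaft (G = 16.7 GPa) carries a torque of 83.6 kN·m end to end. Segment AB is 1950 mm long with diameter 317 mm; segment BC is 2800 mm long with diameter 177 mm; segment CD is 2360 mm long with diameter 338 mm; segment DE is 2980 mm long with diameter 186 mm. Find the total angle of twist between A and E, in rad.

0.291 rad

J_AB = π(0.317)⁴/32 = 9.91×10^-4 m⁴; J_BC = π(0.177)⁴/32 = 9.64×10^-5 m⁴; J_CD = π(0.338)⁴/32 = 1.28×10^-3 m⁴; J_DE = π(0.186)⁴/32 = 1.18×10^-4 m⁴.
θ = (T/G)·Σ L_i/J_i = (83600/16.7×10⁹)·(1.95/9.91×10^-4 + 2.80/9.64×10^-5 + 2.36/1.28×10^-3 + 2.98/1.18×10^-4) = 0.2915 rad.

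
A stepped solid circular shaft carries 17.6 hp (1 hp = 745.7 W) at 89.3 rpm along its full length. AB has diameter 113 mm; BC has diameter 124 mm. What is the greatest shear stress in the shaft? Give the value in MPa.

ω = 2π·89.3/60 = 9.351 rad/s, so T = P/ω = 17.6×745.7 / 9.351 = 1403 N·m.
Under the same torque, τ_max = 16T/(πd³) is largest where d is smallest — segment AB (d = 113 mm).
τ_max = 16·1403/(π·(0.113)³) = 4.954×10^6 Pa.

4.95 MPa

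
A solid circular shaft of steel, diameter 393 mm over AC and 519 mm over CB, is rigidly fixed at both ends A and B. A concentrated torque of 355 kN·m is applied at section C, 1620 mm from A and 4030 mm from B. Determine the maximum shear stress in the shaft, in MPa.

13.4 MPa

Compatibility: T_A·a/J_AC = T_B·b/J_CB with T_A + T_B = T₀.
J_AC = 2.34×10^-3 m⁴, J_CB = 7.12×10^-3 m⁴, so T_A = T₀·(J_AC/a)/((J_AC/a)+(J_CB/b)) = 159700 N·m, T_B = 195300 N·m.
τ in each portion: τ_AC = 1.34×10^7 Pa, τ_CB = 7.11×10^6 Pa; maximum is in AC.
τ_max = T_AC·r/J = 159700·0.197/2.34×10^-3 = 1.340×10^7 Pa.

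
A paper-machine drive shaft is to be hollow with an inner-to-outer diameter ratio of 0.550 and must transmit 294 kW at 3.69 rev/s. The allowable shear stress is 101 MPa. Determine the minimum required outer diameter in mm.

ω = 2π·3.69 = 23.18 rad/s, so T = P/ω = 294×10³ / 23.18 = 12680 N·m.
For a hollow shaft with d_i/d_o = 0.550: τ_max = 16T/(π d_o³ (1−k⁴)), so d_o = [16T/(π τ_allow (1−k⁴))]^(1/3) = [16·12680/(π·1.01×10^8·0.9085)]^(1/3) = 0.08895 m.

89.0 mm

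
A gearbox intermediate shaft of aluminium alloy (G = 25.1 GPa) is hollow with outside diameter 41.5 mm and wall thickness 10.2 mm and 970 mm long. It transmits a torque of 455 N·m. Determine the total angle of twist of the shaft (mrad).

64.7 mrad

J = π(d_o⁴ − d_i⁴)/32 = π(0.0415⁴ − 0.0211⁴)/32 = 2.717×10^-7 m⁴.
θ = T·L/(G·J) = 455.0 × 0.970 / (25.1×10⁹ × 2.717×10^-7) = 0.06471 rad.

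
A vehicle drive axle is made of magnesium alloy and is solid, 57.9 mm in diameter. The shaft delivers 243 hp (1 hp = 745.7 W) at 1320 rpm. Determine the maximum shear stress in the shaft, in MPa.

ω = 2π·1320/60 = 138.2 rad/s, so T = P/ω = 243×745.7 / 138.2 = 1311 N·m.
J = πd⁴/32 = π(0.0579)⁴/32 = 1.103×10^-6 m⁴.
τ_max = T·r/J = 1311 × 0.0290 / 1.103×10^-6 = 3.440×10^7 Pa.

34.4 MPa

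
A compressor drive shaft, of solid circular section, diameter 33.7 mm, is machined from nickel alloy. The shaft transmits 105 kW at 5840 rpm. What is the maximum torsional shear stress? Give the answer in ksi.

ω = 2π·5840/60 = 611.6 rad/s, so T = P/ω = 105×10³ / 611.6 = 171.7 N·m.
J = πd⁴/32 = π(0.0337)⁴/32 = 1.266×10^-7 m⁴.
τ_max = T·r/J = 171.7 × 0.0169 / 1.266×10^-7 = 2.285×10^7 Pa.

3.31 ksi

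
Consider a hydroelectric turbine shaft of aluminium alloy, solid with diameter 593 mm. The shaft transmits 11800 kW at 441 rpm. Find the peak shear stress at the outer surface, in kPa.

6240 kPa

ω = 2π·441/60 = 46.18 rad/s, so T = P/ω = 11800×10³ / 46.18 = 255500 N·m.
J = πd⁴/32 = π(0.593)⁴/32 = 0.01214 m⁴.
τ_max = T·r/J = 255500 × 0.296 / 0.01214 = 6.241×10^6 Pa.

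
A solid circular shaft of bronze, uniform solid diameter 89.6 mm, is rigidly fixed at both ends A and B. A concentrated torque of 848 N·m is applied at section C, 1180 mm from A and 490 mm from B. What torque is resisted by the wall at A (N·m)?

With uniform GJ and both ends fixed, compatibility θ_AC = θ_CB gives T_A·a = T_B·b, together with T_A + T_B = T₀.
T_A = T₀·b/(a+b) = 848.0·490/1670 = 248.8 N·m; T_B = 599.2 N·m.

249 N·m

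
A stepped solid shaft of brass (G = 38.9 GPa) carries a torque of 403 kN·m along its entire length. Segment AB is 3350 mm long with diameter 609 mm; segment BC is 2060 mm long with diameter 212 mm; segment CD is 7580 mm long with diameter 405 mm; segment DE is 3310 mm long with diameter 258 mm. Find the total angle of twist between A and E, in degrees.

12.5°

J_AB = π(0.609)⁴/32 = 0.0135 m⁴; J_BC = π(0.212)⁴/32 = 1.98×10^-4 m⁴; J_CD = π(0.405)⁴/32 = 2.64×10^-3 m⁴; J_DE = π(0.258)⁴/32 = 4.35×10^-4 m⁴.
θ = (T/G)·Σ L_i/J_i = (403000/38.9×10⁹)·(3.35/0.0135 + 2.06/1.98×10^-4 + 7.58/2.64×10^-3 + 3.31/4.35×10^-4) = 0.2187 rad.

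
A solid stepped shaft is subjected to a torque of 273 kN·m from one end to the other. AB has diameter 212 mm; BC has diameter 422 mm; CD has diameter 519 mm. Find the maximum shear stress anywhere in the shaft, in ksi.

21.2 ksi

Under the same torque, τ_max = 16T/(πd³) is largest where d is smallest — segment AB (d = 212 mm).
τ_max = 16·273000/(π·(0.212)³) = 1.459×10^8 Pa.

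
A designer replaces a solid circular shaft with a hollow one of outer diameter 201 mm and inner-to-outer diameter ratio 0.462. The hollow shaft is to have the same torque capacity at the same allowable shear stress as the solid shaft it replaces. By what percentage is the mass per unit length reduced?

18.9 %

Equal τ_max and T ⇒ the solid shaft needs d_s³ = d_o³(1−k⁴), so d_s = 201·(1−0.462⁴)^(1/3) = 197.9 mm.
Area ratio A_h/A_s = d_o²(1−k²)/d_s² = (1−k²)/(1−k⁴)^(2/3) = 0.8114.
Mass saving = 1 − 0.8114 = 18.9 %.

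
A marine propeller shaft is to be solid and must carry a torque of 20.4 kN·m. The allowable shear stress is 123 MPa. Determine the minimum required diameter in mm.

94.5 mm

For a solid shaft τ_max = 16T/(πd³), so d = (16T/(π τ_allow))^(1/3) = (16·20400/(π·1.23×10^8))^(1/3) = 0.09453 m.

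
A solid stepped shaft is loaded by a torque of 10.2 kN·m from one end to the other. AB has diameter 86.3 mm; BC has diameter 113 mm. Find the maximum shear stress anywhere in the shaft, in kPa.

Under the same torque, τ_max = 16T/(πd³) is largest where d is smallest — segment AB (d = 86.3 mm).
τ_max = 16·10200/(π·(0.0863)³) = 8.082×10^7 Pa.

80800 kPa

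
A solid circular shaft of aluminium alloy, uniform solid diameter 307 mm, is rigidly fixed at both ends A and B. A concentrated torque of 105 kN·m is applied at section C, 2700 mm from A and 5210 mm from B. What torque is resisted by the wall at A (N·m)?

With uniform GJ and both ends fixed, compatibility θ_AC = θ_CB gives T_A·a = T_B·b, together with T_A + T_B = T₀.
T_A = T₀·b/(a+b) = 105000·5210/7910 = 69160 N·m; T_B = 35840 N·m.

69200 N·m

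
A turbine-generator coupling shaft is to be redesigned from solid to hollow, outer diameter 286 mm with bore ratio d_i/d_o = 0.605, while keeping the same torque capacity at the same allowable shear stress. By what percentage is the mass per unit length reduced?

Equal τ_max and T ⇒ the solid shaft needs d_s³ = d_o³(1−k⁴), so d_s = 286·(1−0.605⁴)^(1/3) = 272.6 mm.
Area ratio A_h/A_s = d_o²(1−k²)/d_s² = (1−k²)/(1−k⁴)^(2/3) = 0.6978.
Mass saving = 1 − 0.6978 = 30.2 %.

30.2 %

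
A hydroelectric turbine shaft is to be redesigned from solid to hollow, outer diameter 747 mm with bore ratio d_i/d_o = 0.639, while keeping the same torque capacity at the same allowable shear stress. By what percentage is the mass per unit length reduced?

33.2 %

Equal τ_max and T ⇒ the solid shaft needs d_s³ = d_o³(1−k⁴), so d_s = 747·(1−0.639⁴)^(1/3) = 702.9 mm.
Area ratio A_h/A_s = d_o²(1−k²)/d_s² = (1−k²)/(1−k⁴)^(2/3) = 0.6682.
Mass saving = 1 − 0.6682 = 33.2 %.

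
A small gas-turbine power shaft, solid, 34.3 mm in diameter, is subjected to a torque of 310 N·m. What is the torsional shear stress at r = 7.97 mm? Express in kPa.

J = πd⁴/32 = π(0.0343)⁴/32 = 1.359×10^-7 m⁴.
Shear stress varies linearly with radius: τ = T·r/J = 310.0 × 0.00797 / 1.359×10^-7 = 1.818×10^7 Pa.

18200 kPa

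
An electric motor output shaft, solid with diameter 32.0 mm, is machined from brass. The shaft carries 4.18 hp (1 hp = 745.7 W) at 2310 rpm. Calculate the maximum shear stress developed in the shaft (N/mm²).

ω = 2π·2310/60 = 241.9 rad/s, so T = P/ω = 4.18×745.7 / 241.9 = 12.89 N·m.
J = πd⁴/32 = π(0.0320)⁴/32 = 1.029×10^-7 m⁴.
τ_max = T·r/J = 12.89 × 0.0160 / 1.029×10^-7 = 2.003×10^6 Pa.

2.00 N/mm²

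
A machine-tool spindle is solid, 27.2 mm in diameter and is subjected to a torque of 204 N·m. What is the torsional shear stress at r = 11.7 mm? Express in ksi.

J = πd⁴/32 = π(0.0272)⁴/32 = 5.374×10^-8 m⁴.
Shear stress varies linearly with radius: τ = T·r/J = 204.0 × 0.0117 / 5.374×10^-8 = 4.442×10^7 Pa.

6.44 ksi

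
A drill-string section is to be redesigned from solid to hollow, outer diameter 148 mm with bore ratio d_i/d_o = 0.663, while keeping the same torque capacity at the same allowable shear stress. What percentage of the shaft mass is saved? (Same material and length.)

35.3 %

Equal τ_max and T ⇒ the solid shaft needs d_s³ = d_o³(1−k⁴), so d_s = 148·(1−0.663⁴)^(1/3) = 137.8 mm.
Area ratio A_h/A_s = d_o²(1−k²)/d_s² = (1−k²)/(1−k⁴)^(2/3) = 0.6467.
Mass saving = 1 − 0.6467 = 35.3 %.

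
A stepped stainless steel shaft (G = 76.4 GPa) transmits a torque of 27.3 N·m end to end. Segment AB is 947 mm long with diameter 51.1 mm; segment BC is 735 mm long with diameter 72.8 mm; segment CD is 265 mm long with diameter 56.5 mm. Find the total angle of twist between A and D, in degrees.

0.0398°

J_AB = π(0.0511)⁴/32 = 6.69×10^-7 m⁴; J_BC = π(0.0728)⁴/32 = 2.76×10^-6 m⁴; J_CD = π(0.0565)⁴/32 = 1.00×10^-6 m⁴.
θ = (T/G)·Σ L_i/J_i = (27.30/76.4×10⁹)·(0.947/6.69×10^-7 + 0.735/2.76×10^-6 + 0.265/1.00×10^-6) = 6.954×10^-4 rad.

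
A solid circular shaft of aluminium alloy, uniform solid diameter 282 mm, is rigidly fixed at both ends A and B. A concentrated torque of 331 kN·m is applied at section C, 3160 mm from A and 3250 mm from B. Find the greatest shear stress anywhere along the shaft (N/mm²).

With uniform GJ and both ends fixed, compatibility θ_AC = θ_CB gives T_A·a = T_B·b, together with T_A + T_B = T₀.
T_A = T₀·b/(a+b) = 331000·3250/6410 = 167800 N·m; T_B = 163200 N·m.
τ in each portion: τ_AC = 3.81×10^7 Pa, τ_CB = 3.71×10^7 Pa; maximum is in AC.
τ_max = T_AC·r/J = 167800·0.141/6.21×10^-4 = 3.811×10^7 Pa.

38.1 N/mm²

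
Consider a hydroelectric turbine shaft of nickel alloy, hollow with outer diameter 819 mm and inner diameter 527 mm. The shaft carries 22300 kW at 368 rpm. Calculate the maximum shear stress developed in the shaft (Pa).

6.47e6 Pa

ω = 2π·368/60 = 38.54 rad/s, so T = P/ω = 22300×10³ / 38.54 = 578700 N·m.
J = π(d_o⁴ − d_i⁴)/32 = π(0.819⁴ − 0.527⁴)/32 = 0.03660 m⁴.
τ_max = T·r/J = 578700 × 0.409 / 0.03660 = 6.475×10^6 Pa.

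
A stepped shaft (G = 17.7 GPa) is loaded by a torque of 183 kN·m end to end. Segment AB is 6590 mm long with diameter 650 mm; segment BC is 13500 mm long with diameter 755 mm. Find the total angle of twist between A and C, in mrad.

J_AB = π(0.650)⁴/32 = 0.0175 m⁴; J_BC = π(0.755)⁴/32 = 0.0319 m⁴.
θ = (T/G)·Σ L_i/J_i = (183000/17.7×10⁹)·(6.59/0.0175 + 13.5/0.0319) = 8.263×10^-3 rad.

8.26 mrad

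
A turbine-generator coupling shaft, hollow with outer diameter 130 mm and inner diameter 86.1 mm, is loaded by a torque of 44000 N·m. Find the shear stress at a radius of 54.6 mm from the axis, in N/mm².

J = π(d_o⁴ − d_i⁴)/32 = π(0.130⁴ − 0.0861⁴)/32 = 2.264×10^-5 m⁴.
Shear stress varies linearly with radius: τ = T·r/J = 44000 × 0.0546 / 2.264×10^-5 = 1.061×10^8 Pa.

106 N/mm²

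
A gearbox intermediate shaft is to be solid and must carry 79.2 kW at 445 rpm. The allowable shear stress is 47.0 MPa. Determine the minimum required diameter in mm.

ω = 2π·445/60 = 46.60 rad/s, so T = P/ω = 79.2×10³ / 46.60 = 1700 N·m.
For a solid shaft τ_max = 16T/(πd³), so d = (16T/(π τ_allow))^(1/3) = (16·1700/(π·4.70×10^7))^(1/3) = 0.05689 m.

56.9 mm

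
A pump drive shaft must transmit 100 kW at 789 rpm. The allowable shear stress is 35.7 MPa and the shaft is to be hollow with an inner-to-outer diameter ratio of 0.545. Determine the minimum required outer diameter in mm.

57.4 mm

ω = 2π·789/60 = 82.62 rad/s, so T = P/ω = 100×10³ / 82.62 = 1210 N·m.
For a hollow shaft with d_i/d_o = 0.545: τ_max = 16T/(π d_o³ (1−k⁴)), so d_o = [16T/(π τ_allow (1−k⁴))]^(1/3) = [16·1210/(π·3.57×10^7·0.9118)]^(1/3) = 0.05743 m.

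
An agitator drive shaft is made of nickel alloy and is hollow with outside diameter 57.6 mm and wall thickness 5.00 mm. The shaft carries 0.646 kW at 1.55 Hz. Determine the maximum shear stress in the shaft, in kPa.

3310 kPa

ω = 2π·1.55 = 9.739 rad/s, so T = P/ω = 0.646×10³ / 9.739 = 66.33 N·m.
J = π(d_o⁴ − d_i⁴)/32 = π(0.0576⁴ − 0.0476⁴)/32 = 5.767×10^-7 m⁴.
τ_max = T·r/J = 66.33 × 0.0288 / 5.767×10^-7 = 3.313×10^6 Pa.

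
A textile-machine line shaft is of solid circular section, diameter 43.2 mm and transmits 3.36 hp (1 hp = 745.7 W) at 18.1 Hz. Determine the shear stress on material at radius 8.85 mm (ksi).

ω = 2π·18.1 = 113.7 rad/s, so T = P/ω = 3.36×745.7 / 113.7 = 22.03 N·m.
J = πd⁴/32 = π(0.0432)⁴/32 = 3.419×10^-7 m⁴.
Shear stress varies linearly with radius: τ = T·r/J = 22.03 × 0.00885 / 3.419×10^-7 = 5.702×10^5 Pa.

0.0827 ksi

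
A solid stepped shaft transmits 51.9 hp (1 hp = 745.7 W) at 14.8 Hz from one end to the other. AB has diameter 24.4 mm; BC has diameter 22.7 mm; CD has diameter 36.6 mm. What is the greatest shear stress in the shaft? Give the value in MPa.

181 MPa

ω = 2π·14.8 = 92.99 rad/s, so T = P/ω = 51.9×745.7 / 92.99 = 416.2 N·m.
Under the same torque, τ_max = 16T/(πd³) is largest where d is smallest — segment BC (d = 22.7 mm).
τ_max = 16·416.2/(π·(0.0227)³) = 1.812×10^8 Pa.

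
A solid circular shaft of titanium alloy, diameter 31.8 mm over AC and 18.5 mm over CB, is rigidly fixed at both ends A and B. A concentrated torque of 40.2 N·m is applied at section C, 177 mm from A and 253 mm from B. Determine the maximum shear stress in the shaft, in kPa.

5890 kPa

Compatibility: T_A·a/J_AC = T_B·b/J_CB with T_A + T_B = T₀.
J_AC = 1.00×10^-7 m⁴, J_CB = 1.15×10^-8 m⁴, so T_A = T₀·(J_AC/a)/((J_AC/a)+(J_CB/b)) = 37.22 N·m, T_B = 2.982 N·m.
τ in each portion: τ_AC = 5.89×10^6 Pa, τ_CB = 2.40×10^6 Pa; maximum is in AC.
τ_max = T_AC·r/J = 37.22·0.0159/1.00×10^-7 = 5.894×10^6 Pa.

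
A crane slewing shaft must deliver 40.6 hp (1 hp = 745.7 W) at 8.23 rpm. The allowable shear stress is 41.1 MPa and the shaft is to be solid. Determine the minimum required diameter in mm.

163 mm

ω = 2π·8.23/60 = 0.8618 rad/s, so T = P/ω = 40.6×745.7 / 0.8618 = 35130 N·m.
For a solid shaft τ_max = 16T/(πd³), so d = (16T/(π τ_allow))^(1/3) = (16·35130/(π·4.11×10^7))^(1/3) = 0.1633 m.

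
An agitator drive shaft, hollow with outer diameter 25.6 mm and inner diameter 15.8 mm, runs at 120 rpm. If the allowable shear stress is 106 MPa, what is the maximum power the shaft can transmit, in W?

3750 W

J = π(d_o⁴ − d_i⁴)/32 = π(0.0256⁴ − 0.0158⁴)/32 = 3.605×10^-8 m⁴.
T_max = τ_allow·J/r = 1.06×10^8 × 3.605×10^-8 / 0.0128 = 298.5 N·m.
ω = 2π·120/60 = 12.57 rad/s, so P_max = T_max·ω = 3751 W.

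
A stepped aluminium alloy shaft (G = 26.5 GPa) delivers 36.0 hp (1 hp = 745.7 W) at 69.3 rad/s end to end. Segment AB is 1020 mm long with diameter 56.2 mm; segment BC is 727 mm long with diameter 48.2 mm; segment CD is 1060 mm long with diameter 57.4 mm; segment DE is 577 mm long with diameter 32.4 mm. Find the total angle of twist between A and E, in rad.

ω = 69.3 rad/s, so T = P/ω = 36.0×745.7 / 69.30 = 387.4 N·m.
J_AB = π(0.0562)⁴/32 = 9.79×10^-7 m⁴; J_BC = π(0.0482)⁴/32 = 5.30×10^-7 m⁴; J_CD = π(0.0574)⁴/32 = 1.07×10^-6 m⁴; J_DE = π(0.0324)⁴/32 = 1.08×10^-7 m⁴.
θ = (T/G)·Σ L_i/J_i = (387.4/26.5×10⁹)·(1.02/9.79×10^-7 + 0.727/5.30×10^-7 + 1.06/1.07×10^-6 + 0.577/1.08×10^-7) = 0.1278 rad.

0.128 rad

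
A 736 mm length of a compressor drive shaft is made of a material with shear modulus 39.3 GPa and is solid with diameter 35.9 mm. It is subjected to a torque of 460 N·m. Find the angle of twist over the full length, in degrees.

J = πd⁴/32 = π(0.0359)⁴/32 = 1.631×10^-7 m⁴.
θ = T·L/(G·J) = 460.0 × 0.736 / (39.3×10⁹ × 1.631×10^-7) = 0.05283 rad.

3.03°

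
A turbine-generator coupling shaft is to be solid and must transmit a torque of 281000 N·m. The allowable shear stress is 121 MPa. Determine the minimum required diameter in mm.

For a solid shaft τ_max = 16T/(πd³), so d = (16T/(π τ_allow))^(1/3) = (16·281000/(π·1.21×10^8))^(1/3) = 0.2278 m.

228 mm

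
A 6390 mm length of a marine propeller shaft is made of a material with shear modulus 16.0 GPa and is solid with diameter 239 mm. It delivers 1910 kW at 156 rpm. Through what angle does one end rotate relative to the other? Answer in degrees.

8.35°

ω = 2π·156/60 = 16.34 rad/s, so T = P/ω = 1910×10³ / 16.34 = 116900 N·m.
J = πd⁴/32 = π(0.239)⁴/32 = 3.203×10^-4 m⁴.
θ = T·L/(G·J) = 116900 × 6.39 / (16.0×10⁹ × 3.203×10^-4) = 0.1458 rad.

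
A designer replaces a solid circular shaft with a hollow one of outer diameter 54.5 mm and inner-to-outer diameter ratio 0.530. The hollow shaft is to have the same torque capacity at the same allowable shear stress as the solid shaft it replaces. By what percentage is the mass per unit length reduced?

Equal τ_max and T ⇒ the solid shaft needs d_s³ = d_o³(1−k⁴), so d_s = 54.5·(1−0.530⁴)^(1/3) = 53.03 mm.
Area ratio A_h/A_s = d_o²(1−k²)/d_s² = (1−k²)/(1−k⁴)^(2/3) = 0.7596.
Mass saving = 1 − 0.7596 = 24.0 %.

24.0 %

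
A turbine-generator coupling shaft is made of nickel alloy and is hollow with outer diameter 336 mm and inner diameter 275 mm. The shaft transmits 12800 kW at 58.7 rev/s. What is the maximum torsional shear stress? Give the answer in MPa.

ω = 2π·58.7 = 368.8 rad/s, so T = P/ω = 12800×10³ / 368.8 = 34700 N·m.
J = π(d_o⁴ − d_i⁴)/32 = π(0.336⁴ − 0.275⁴)/32 = 6.898×10^-4 m⁴.
τ_max = T·r/J = 34700 × 0.168 / 6.898×10^-4 = 8.452×10^6 Pa.

8.45 MPa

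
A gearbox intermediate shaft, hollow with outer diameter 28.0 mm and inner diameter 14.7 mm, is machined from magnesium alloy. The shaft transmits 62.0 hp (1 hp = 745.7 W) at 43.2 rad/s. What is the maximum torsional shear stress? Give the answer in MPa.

269 MPa

ω = 43.2 rad/s, so T = P/ω = 62.0×745.7 / 43.20 = 1070 N·m.
J = π(d_o⁴ − d_i⁴)/32 = π(0.0280⁴ − 0.0147⁴)/32 = 5.576×10^-8 m⁴.
τ_max = T·r/J = 1070 × 0.0140 / 5.576×10^-8 = 2.687×10^8 Pa.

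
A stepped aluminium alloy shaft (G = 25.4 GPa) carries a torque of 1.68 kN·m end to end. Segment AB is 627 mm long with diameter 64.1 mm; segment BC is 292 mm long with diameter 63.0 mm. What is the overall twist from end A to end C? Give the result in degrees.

J_AB = π(0.0641)⁴/32 = 1.66×10^-6 m⁴; J_BC = π(0.0630)⁴/32 = 1.55×10^-6 m⁴.
θ = (T/G)·Σ L_i/J_i = (1680/25.4×10⁹)·(0.627/1.66×10^-6 + 0.292/1.55×10^-6) = 0.03751 rad.

2.15°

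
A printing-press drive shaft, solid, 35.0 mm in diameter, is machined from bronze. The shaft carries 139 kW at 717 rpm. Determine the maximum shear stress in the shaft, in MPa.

ω = 2π·717/60 = 75.08 rad/s, so T = P/ω = 139×10³ / 75.08 = 1851 N·m.
J = πd⁴/32 = π(0.0350)⁴/32 = 1.473×10^-7 m⁴.
τ_max = T·r/J = 1851 × 0.0175 / 1.473×10^-7 = 2.199×10^8 Pa.

220 MPa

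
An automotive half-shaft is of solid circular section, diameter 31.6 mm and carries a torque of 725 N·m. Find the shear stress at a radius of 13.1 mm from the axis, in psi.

14100 psi

J = πd⁴/32 = π(0.0316)⁴/32 = 9.789×10^-8 m⁴.
Shear stress varies linearly with radius: τ = T·r/J = 725.0 × 0.0131 / 9.789×10^-8 = 9.702×10^7 Pa.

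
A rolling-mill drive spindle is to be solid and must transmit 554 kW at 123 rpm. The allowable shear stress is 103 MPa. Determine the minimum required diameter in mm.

129 mm

ω = 2π·123/60 = 12.88 rad/s, so T = P/ω = 554×10³ / 12.88 = 43010 N·m.
For a solid shaft τ_max = 16T/(πd³), so d = (16T/(π τ_allow))^(1/3) = (16·43010/(π·1.03×10^8))^(1/3) = 0.1286 m.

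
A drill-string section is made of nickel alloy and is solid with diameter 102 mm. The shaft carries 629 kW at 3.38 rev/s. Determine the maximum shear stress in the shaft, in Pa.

ω = 2π·3.38 = 21.24 rad/s, so T = P/ω = 629×10³ / 21.24 = 29620 N·m.
J = πd⁴/32 = π(0.102)⁴/32 = 1.063×10^-5 m⁴.
τ_max = T·r/J = 29620 × 0.0510 / 1.063×10^-5 = 1.421×10^8 Pa.

1.42e8 Pa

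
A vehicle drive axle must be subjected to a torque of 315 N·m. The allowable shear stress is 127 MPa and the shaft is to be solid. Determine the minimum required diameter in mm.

23.3 mm

For a solid shaft τ_max = 16T/(πd³), so d = (16T/(π τ_allow))^(1/3) = (16·315.0/(π·1.27×10^8))^(1/3) = 0.02329 m.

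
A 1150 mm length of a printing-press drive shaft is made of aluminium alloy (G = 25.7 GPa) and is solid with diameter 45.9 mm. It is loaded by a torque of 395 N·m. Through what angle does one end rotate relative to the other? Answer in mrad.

J = πd⁴/32 = π(0.0459)⁴/32 = 4.358×10^-7 m⁴.
θ = T·L/(G·J) = 395.0 × 1.15 / (25.7×10⁹ × 4.358×10^-7) = 0.04056 rad.

40.6 mrad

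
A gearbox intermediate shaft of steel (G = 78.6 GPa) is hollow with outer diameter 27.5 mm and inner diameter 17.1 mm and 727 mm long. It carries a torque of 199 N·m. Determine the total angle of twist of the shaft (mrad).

J = π(d_o⁴ − d_i⁴)/32 = π(0.0275⁴ − 0.0171⁴)/32 = 4.775×10^-8 m⁴.
θ = T·L/(G·J) = 199.0 × 0.727 / (78.6×10⁹ × 4.775×10^-8) = 0.03854 rad.

38.5 mrad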